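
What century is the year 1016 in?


Century = (year - 1) // 100 + 1
= (1016 - 1) // 100 + 1
= 1015 // 100 + 1
= 10 + 1

11th century


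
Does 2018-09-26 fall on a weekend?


Anchor: Jan 1, 2018. With p = 2018 - 1 = 2017: (p + p//4 - p//100 + p//400) mod 7 = (2017 + 504 - 20 + 5) mod 7 = 2506 mod 7 = 0 -> Monday (Mon=0 ... Sun=6)
Day of year: 269; offset = 268
Weekday index = (0 + 268) mod 7 = 2 -> Wednesday
Weekend days: Saturday, Sunday

No


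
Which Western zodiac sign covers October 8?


Date: October 8
Conventional tropical zodiac dates: Libra from September 23 onward; Scorpio starts October 23
October 8 falls within the Libra range

Libra


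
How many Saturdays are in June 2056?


June 2056 has 30 days
Anchor: Jan 1, 2056. With p = 2056 - 1 = 2055: (p + p//4 - p//100 + p//400) mod 7 = (2055 + 513 - 20 + 5) mod 7 = 2553 mod 7 = 5 -> Saturday (Mon=0 ... Sun=6)
Days before June (Jan-May): 152; June 1 index = (5 + 152) mod 7 = 3 -> Thursday
First Saturday is June 3
Saturdays: 3, 10, 17, 24

4 Saturdays


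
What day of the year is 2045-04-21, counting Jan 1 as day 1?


Date: April 21, 2045
Days in months 1 through 3: 90
Plus 21 days in April

Day of year: 111


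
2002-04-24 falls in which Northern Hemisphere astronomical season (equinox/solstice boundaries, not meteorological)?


Date: April 24
Astronomical Spring (approx.; exact equinox/solstice day varies by year): March 20 to June 20
April 24 falls within the Spring window

Spring


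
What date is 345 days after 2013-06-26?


Start: 2013-06-26, add 345 days
June 2013 has 30 days: 30 - 26 = 4 days to June 30 -> 341 left
July 2013 has 31 days -> 310 left
August 2013 has 31 days -> 279 left
September 2013 has 30 days -> 249 left
October 2013 has 31 days -> 218 left
November 2013 has 30 days -> 188 left
December 2013 has 31 days -> 157 left
January 2014 has 31 days -> 126 left
February 2014 has 28 days -> 98 left
March 2014 has 31 days -> 67 left
April 2014 has 30 days -> 37 left
May 2014 has 31 days -> 6 left
June 2014: 6 <= 30 -> lands on June 6

Result: 2014-06-06


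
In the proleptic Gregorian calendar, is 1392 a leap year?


Gregorian leap year rule: divisible by 4, but not by 100, unless also by 400.
1392 is divisible by 4 but not 100 -> leap year

Yes


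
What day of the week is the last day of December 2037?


December 2037 has 31 days
Anchor: Jan 1, 2037. With p = 2037 - 1 = 2036: (p + p//4 - p//100 + p//400) mod 7 = (2036 + 509 - 20 + 5) mod 7 = 2530 mod 7 = 3 -> Thursday (Mon=0 ... Sun=6)
Days before December (Jan-Nov): 334; December 1 index = (3 + 334) mod 7 = 1 -> Tuesday
Last day offset: 31 - 1 = 30 days
Weekday index = (1 + 30) mod 7 = 3

Thursday, December 31


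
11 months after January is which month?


January is month 1
1 + 11 = 12

December


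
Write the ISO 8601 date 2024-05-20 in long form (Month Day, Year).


ISO 2024-05-20 parses as year=2024, month=05, day=20
Month 5 -> May

May 20, 2024


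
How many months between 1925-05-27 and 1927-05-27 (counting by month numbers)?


From May 1925 to May 1927
2 years * 12 = 24 months = 24

24 months


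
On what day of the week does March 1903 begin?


Target: March 1, 1903
Anchor: Jan 1, 1903. With p = 1903 - 1 = 1902: (p + p//4 - p//100 + p//400) mod 7 = (1902 + 475 - 19 + 4) mod 7 = 2362 mod 7 = 3 -> Thursday (Mon=0 ... Sun=6)
Days before March (Jan-Feb): 59 days
Weekday index = (3 + 59) mod 7 = 6

Sunday


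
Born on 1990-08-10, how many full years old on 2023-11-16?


Birth: 1990-08-10
Reference: 2023-11-16
Year difference: 2023 - 1990 = 33

33 years old


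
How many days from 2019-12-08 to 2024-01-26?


From 2019-12-08 to 2024-01-26
2019-12-08: days before December = 31 + 28 + 31 + 30 + 31 + 30 + 31 + 31 + 30 + 31 + 30 = 334 (2019 is not a leap year); day of year = 334 + 8 = 342
2024-01-26: day of year = 26
Rest of 2019: 365 - 342 = 23
Full years 2020 (366), 2021 (365), 2022 (365), 2023 (365): 1461
Total = 23 + 1461 + 26 = 1510

1510 days


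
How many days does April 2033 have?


April 2033

30 days


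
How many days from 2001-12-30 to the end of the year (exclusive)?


Day of year: 364 of 365
Remaining = 365 - 364

1 day


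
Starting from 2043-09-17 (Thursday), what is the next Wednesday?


Current: Thursday
Target: Wednesday
Days ahead: 6

Next Wednesday: 2043-09-23


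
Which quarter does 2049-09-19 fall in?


Month: September (month 9)
Q1: Jan-Mar, Q2: Apr-Jun, Q3: Jul-Sep, Q4: Oct-Dec

Q3


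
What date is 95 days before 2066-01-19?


Start: 2066-01-19, subtract 95 days
Back 19 days from January 19 reaches December 31, 2065 -> 76 left
December 2065 has 31 days -> back to November 30, 2065 -> 45 left
November 2065 has 30 days -> back to October 31, 2065 -> 15 left
October 2065: 31 - 15 = 16 -> lands on October 16

Result: 2065-10-16


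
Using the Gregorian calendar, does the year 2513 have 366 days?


Gregorian leap year rule: divisible by 4, but not by 100, unless also by 400.
2513 is not divisible by 4 -> not a leap year

No


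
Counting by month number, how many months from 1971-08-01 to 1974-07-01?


From August 1971 to July 1974
3 years * 12 = 36 months, minus 1 month = 35

35 months


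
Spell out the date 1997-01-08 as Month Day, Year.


ISO 1997-01-08 parses as year=1997, month=01, day=08
Month 1 -> January

January 8, 1997


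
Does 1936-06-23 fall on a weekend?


Anchor: Jan 1, 1936. With p = 1936 - 1 = 1935: (p + p//4 - p//100 + p//400) mod 7 = (1935 + 483 - 19 + 4) mod 7 = 2403 mod 7 = 2 -> Wednesday (Mon=0 ... Sun=6)
Day of year: 175; offset = 174
Weekday index = (2 + 174) mod 7 = 1 -> Tuesday
Weekend days: Saturday, Sunday

No


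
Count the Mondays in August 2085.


August 2085 has 31 days
Anchor: Jan 1, 2085. With p = 2085 - 1 = 2084: (p + p//4 - p//100 + p//400) mod 7 = (2084 + 521 - 20 + 5) mod 7 = 2590 mod 7 = 0 -> Monday (Mon=0 ... Sun=6)
Days before August (Jan-Jul): 212; August 1 index = (0 + 212) mod 7 = 2 -> Wednesday
First Monday is August 6
Mondays: 6, 13, 20, 27

4 Mondays


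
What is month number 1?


Month 1 of 12

January


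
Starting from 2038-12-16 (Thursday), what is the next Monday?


Current: Thursday
Target: Monday
Days ahead: 4

Next Monday: 2038-12-20


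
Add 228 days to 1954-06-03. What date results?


Start: 1954-06-03, add 228 days
June 1954 has 30 days: 30 - 3 = 27 days to June 30 -> 201 left
July 1954 has 31 days -> 170 left
August 1954 has 31 days -> 139 left
September 1954 has 30 days -> 109 left
October 1954 has 31 days -> 78 left
November 1954 has 30 days -> 48 left
December 1954 has 31 days -> 17 left
January 1955: 17 <= 31 -> lands on January 17

Result: 1955-01-17


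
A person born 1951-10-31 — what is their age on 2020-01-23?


Birth: 1951-10-31
Reference: 2020-01-23
Year difference: 2020 - 1951 = 69
Birthday not yet reached in 2020, subtract 1

68 years old


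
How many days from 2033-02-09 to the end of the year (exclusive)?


Day of year: 40 of 365
Remaining = 365 - 40

325 days


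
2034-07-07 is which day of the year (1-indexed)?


Date: July 7, 2034
Days in months 1 through 6: 181
Plus 7 days in July

Day of year: 188


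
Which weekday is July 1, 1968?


Target: July 1, 1968
Anchor: Jan 1, 1968. With p = 1968 - 1 = 1967: (p + p//4 - p//100 + p//400) mod 7 = (1967 + 491 - 19 + 4) mod 7 = 2443 mod 7 = 0 -> Monday (Mon=0 ... Sun=6)
Days before July (Jan-Jun): 182 days
Weekday index = (0 + 182) mod 7 = 0

Monday


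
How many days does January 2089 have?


January 2089

31 days


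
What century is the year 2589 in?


Century = (year - 1) // 100 + 1
= (2589 - 1) // 100 + 1
= 2588 // 100 + 1
= 25 + 1

26th century


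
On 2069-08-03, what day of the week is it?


Date: August 3, 2069
Anchor: Jan 1, 2069. With p = 2069 - 1 = 2068: (p + p//4 - p//100 + p//400) mod 7 = (2068 + 517 - 20 + 5) mod 7 = 2570 mod 7 = 1 -> Tuesday (Mon=0 ... Sun=6)
Days before August (Jan-Jul): 212; offset = 212 + 3 - 1 = 214
Weekday index = (1 + 214) mod 7 = 5

Day of the week: Saturday


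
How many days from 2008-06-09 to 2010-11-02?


From 2008-06-09 to 2010-11-02
2008-06-09: days before June = 31 + 29 + 31 + 30 + 31 = 152 (2008 is a leap year); day of year = 152 + 9 = 161
2010-11-02: days before November = 31 + 28 + 31 + 30 + 31 + 30 + 31 + 31 + 30 + 31 = 304 (2010 is not a leap year); day of year = 304 + 2 = 306
Rest of 2008: 366 - 161 = 205
Full years 2009 (365): 365
Total = 205 + 365 + 306 = 876

876 days


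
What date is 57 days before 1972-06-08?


Start: 1972-06-08, subtract 57 days
Back 8 days from June 8 reaches May 31, 1972 -> 49 left
May 1972 has 31 days -> back to April 30, 1972 -> 18 left
April 1972: 30 - 18 = 12 -> lands on April 12

Result: 1972-04-12


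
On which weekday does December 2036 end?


December 2036 has 31 days
Anchor: Jan 1, 2036. With p = 2036 - 1 = 2035: (p + p//4 - p//100 + p//400) mod 7 = (2035 + 508 - 20 + 5) mod 7 = 2528 mod 7 = 1 -> Tuesday (Mon=0 ... Sun=6)
Days before December (Jan-Nov): 335; December 1 index = (1 + 335) mod 7 = 0 -> Monday
Last day offset: 31 - 1 = 30 days
Weekday index = (0 + 30) mod 7 = 2

Wednesday, December 31


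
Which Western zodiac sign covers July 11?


Date: July 11
Conventional tropical zodiac dates: Cancer from June 21 onward; Leo starts July 23
July 11 falls within the Cancer range

Cancer


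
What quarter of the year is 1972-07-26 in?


Month: July (month 7)
Q1: Jan-Mar, Q2: Apr-Jun, Q3: Jul-Sep, Q4: Oct-Dec

Q3


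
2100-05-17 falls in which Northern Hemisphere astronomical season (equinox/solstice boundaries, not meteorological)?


Date: May 17
Astronomical Spring (approx.; exact equinox/solstice day varies by year): March 20 to June 20
May 17 falls within the Spring window

Spring


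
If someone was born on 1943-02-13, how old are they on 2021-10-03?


Birth: 1943-02-13
Reference: 2021-10-03
Year difference: 2021 - 1943 = 78

78 years old


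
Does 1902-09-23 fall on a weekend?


Anchor: Jan 1, 1902. With p = 1902 - 1 = 1901: (p + p//4 - p//100 + p//400) mod 7 = (1901 + 475 - 19 + 4) mod 7 = 2361 mod 7 = 2 -> Wednesday (Mon=0 ... Sun=6)
Day of year: 266; offset = 265
Weekday index = (2 + 265) mod 7 = 1 -> Tuesday
Weekend days: Saturday, Sunday

No


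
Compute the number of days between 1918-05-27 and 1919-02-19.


From 1918-05-27 to 1919-02-19
1918-05-27: days before May = 31 + 28 + 31 + 30 = 120 (1918 is not a leap year); day of year = 120 + 27 = 147
1919-02-19: days before February = 31; day of year = 31 + 19 = 50
Rest of 1918: 365 - 147 = 218
Total = 218 + 50 = 268

268 days


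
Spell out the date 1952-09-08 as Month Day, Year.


ISO 1952-09-08 parses as year=1952, month=09, day=08
Month 9 -> September

September 8, 1952


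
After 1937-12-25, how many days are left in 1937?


Day of year: 359 of 365
Remaining = 365 - 359

6 days


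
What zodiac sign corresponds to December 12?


Date: December 12
Conventional tropical zodiac dates: Sagittarius from November 22 onward; Capricorn starts December 22
December 12 falls within the Sagittarius range

Sagittarius


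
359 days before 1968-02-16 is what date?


Start: 1968-02-16, subtract 359 days
Back 16 days from February 16 reaches January 31, 1968 -> 343 left
January 1968 has 31 days -> back to December 31, 1967 -> 312 left
December 1967 has 31 days -> back to November 30, 1967 -> 281 left
November 1967 has 30 days -> back to October 31, 1967 -> 251 left
October 1967 has 31 days -> back to September 30, 1967 -> 220 left
September 1967 has 30 days -> back to August 31, 1967 -> 190 left
August 1967 has 31 days -> back to July 31, 1967 -> 159 left
July 1967 has 31 days -> back to June 30, 1967 -> 128 left
June 1967 has 30 days -> back to May 31, 1967 -> 98 left
May 1967 has 31 days -> back to April 30, 1967 -> 67 left
April 1967 has 30 days -> back to March 31, 1967 -> 37 left
March 1967 has 31 days -> back to February 28, 1967 -> 6 left
February 1967: 28 - 6 = 22 -> lands on February 22

Result: 1967-02-22


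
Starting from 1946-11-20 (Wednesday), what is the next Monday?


Current: Wednesday
Target: Monday
Days ahead: 5

Next Monday: 1946-11-25


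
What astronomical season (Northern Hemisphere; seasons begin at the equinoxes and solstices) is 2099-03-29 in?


Date: March 29
Astronomical Spring (approx.; exact equinox/solstice day varies by year): March 20 to June 20
March 29 falls within the Spring window

Spring


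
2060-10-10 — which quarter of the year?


Month: October (month 10)
Q1: Jan-Mar, Q2: Apr-Jun, Q3: Jul-Sep, Q4: Oct-Dec

Q4


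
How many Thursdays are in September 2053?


September 2053 has 30 days
Anchor: Jan 1, 2053. With p = 2053 - 1 = 2052: (p + p//4 - p//100 + p//400) mod 7 = (2052 + 513 - 20 + 5) mod 7 = 2550 mod 7 = 2 -> Wednesday (Mon=0 ... Sun=6)
Days before September (Jan-Aug): 243; September 1 index = (2 + 243) mod 7 = 0 -> Monday
First Thursday is September 4
Thursdays: 4, 11, 18, 25

4 Thursdays


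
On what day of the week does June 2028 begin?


Target: June 1, 2028
Anchor: Jan 1, 2028. With p = 2028 - 1 = 2027: (p + p//4 - p//100 + p//400) mod 7 = (2027 + 506 - 20 + 5) mod 7 = 2518 mod 7 = 5 -> Saturday (Mon=0 ... Sun=6)
Days before June (Jan-May): 152 days
Weekday index = (5 + 152) mod 7 = 3

Thursday


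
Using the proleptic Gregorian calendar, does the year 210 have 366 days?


Gregorian leap year rule: divisible by 4, but not by 100, unless also by 400.
210 is not divisible by 4 -> not a leap year

No


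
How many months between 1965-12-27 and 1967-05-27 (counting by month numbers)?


From December 1965 to May 1967
2 years * 12 = 24 months, minus 7 months = 17

17 months


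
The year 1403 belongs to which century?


Century = (year - 1) // 100 + 1
= (1403 - 1) // 100 + 1
= 1402 // 100 + 1
= 14 + 1

15th century


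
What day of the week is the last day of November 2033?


November 2033 has 30 days
Anchor: Jan 1, 2033. With p = 2033 - 1 = 2032: (p + p//4 - p//100 + p//400) mod 7 = (2032 + 508 - 20 + 5) mod 7 = 2525 mod 7 = 5 -> Saturday (Mon=0 ... Sun=6)
Days before November (Jan-Oct): 304; November 1 index = (5 + 304) mod 7 = 1 -> Tuesday
Last day offset: 30 - 1 = 29 days
Weekday index = (1 + 29) mod 7 = 2

Wednesday, November 30


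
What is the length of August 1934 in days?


August 1934

31 days


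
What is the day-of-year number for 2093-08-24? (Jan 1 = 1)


Date: August 24, 2093
Days in months 1 through 7: 212
Plus 24 days in August

Day of year: 236


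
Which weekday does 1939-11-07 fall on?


Date: November 7, 1939
Anchor: Jan 1, 1939. With p = 1939 - 1 = 1938: (p + p//4 - p//100 + p//400) mod 7 = (1938 + 484 - 19 + 4) mod 7 = 2407 mod 7 = 6 -> Sunday (Mon=0 ... Sun=6)
Days before November (Jan-Oct): 304; offset = 304 + 7 - 1 = 310
Weekday index = (6 + 310) mod 7 = 1

Day of the week: Tuesday


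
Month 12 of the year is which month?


Month 12 of 12

December


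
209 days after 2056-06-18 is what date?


Start: 2056-06-18, add 209 days
June 2056 has 30 days: 30 - 18 = 12 days to June 30 -> 197 left
July 2056 has 31 days -> 166 left
August 2056 has 31 days -> 135 left
September 2056 has 30 days -> 105 left
October 2056 has 31 days -> 74 left
November 2056 has 30 days -> 44 left
December 2056 has 31 days -> 13 left
January 2057: 13 <= 31 -> lands on January 13

Result: 2057-01-13


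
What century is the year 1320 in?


Century = (year - 1) // 100 + 1
= (1320 - 1) // 100 + 1
= 1319 // 100 + 1
= 13 + 1

14th century


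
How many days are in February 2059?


February 2059 (leap year: no)

28 days


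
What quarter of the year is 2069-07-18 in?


Month: July (month 7)
Q1: Jan-Mar, Q2: Apr-Jun, Q3: Jul-Sep, Q4: Oct-Dec

Q3


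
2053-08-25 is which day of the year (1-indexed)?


Date: August 25, 2053
Days in months 1 through 7: 212
Plus 25 days in August

Day of year: 237


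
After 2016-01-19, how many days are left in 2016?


Day of year: 19 of 366
Remaining = 366 - 19

347 days


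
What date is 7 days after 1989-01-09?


Start: 1989-01-09, add 7 days
January 1989 has 31 days; 9 + 7 = 16 stays within January

Result: 1989-01-16


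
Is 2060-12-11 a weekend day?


Anchor: Jan 1, 2060. With p = 2060 - 1 = 2059: (p + p//4 - p//100 + p//400) mod 7 = (2059 + 514 - 20 + 5) mod 7 = 2558 mod 7 = 3 -> Thursday (Mon=0 ... Sun=6)
Day of year: 346; offset = 345
Weekday index = (3 + 345) mod 7 = 5 -> Saturday
Weekend days: Saturday, Sunday

Yes


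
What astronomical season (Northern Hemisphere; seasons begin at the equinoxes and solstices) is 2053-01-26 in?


Date: January 26
Astronomical Winter (approx.; exact equinox/solstice day varies by year): December 21 to March 19
January 26 falls within the Winter window

Winter


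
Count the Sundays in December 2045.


December 2045 has 31 days
Anchor: Jan 1, 2045. With p = 2045 - 1 = 2044: (p + p//4 - p//100 + p//400) mod 7 = (2044 + 511 - 20 + 5) mod 7 = 2540 mod 7 = 6 -> Sunday (Mon=0 ... Sun=6)
Days before December (Jan-Nov): 334; December 1 index = (6 + 334) mod 7 = 4 -> Friday
First Sunday is December 3
Sundays: 3, 10, 17, 24, 31

5 Sundays


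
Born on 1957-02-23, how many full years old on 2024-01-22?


Birth: 1957-02-23
Reference: 2024-01-22
Year difference: 2024 - 1957 = 67
Birthday not yet reached in 2024, subtract 1

66 years old


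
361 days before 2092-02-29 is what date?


Start: 2092-02-29, subtract 361 days
Back 29 days from February 29 reaches January 31, 2092 -> 332 left
January 2092 has 31 days -> back to December 31, 2091 -> 301 left
December 2091 has 31 days -> back to November 30, 2091 -> 270 left
November 2091 has 30 days -> back to October 31, 2091 -> 240 left
October 2091 has 31 days -> back to September 30, 2091 -> 209 left
September 2091 has 30 days -> back to August 31, 2091 -> 179 left
August 2091 has 31 days -> back to July 31, 2091 -> 148 left
July 2091 has 31 days -> back to June 30, 2091 -> 117 left
June 2091 has 30 days -> back to May 31, 2091 -> 87 left
May 2091 has 31 days -> back to April 30, 2091 -> 56 left
April 2091 has 30 days -> back to March 31, 2091 -> 26 left
March 2091: 31 - 26 = 5 -> lands on March 5

Result: 2091-03-05


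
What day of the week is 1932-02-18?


Date: February 18, 1932
Anchor: Jan 1, 1932. With p = 1932 - 1 = 1931: (p + p//4 - p//100 + p//400) mod 7 = (1931 + 482 - 19 + 4) mod 7 = 2398 mod 7 = 4 -> Friday (Mon=0 ... Sun=6)
Days before February (Jan): 31; offset = 31 + 18 - 1 = 48
Weekday index = (4 + 48) mod 7 = 3

Day of the week: Thursday


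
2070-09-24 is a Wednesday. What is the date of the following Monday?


Current: Wednesday
Target: Monday
Days ahead: 5

Next Monday: 2070-09-29


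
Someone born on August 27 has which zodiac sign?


Date: August 27
Conventional tropical zodiac dates: Virgo from August 23 onward; Libra starts September 23
August 27 falls within the Virgo range

Virgo


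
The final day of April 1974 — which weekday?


April 1974 has 30 days
Anchor: Jan 1, 1974. With p = 1974 - 1 = 1973: (p + p//4 - p//100 + p//400) mod 7 = (1973 + 493 - 19 + 4) mod 7 = 2451 mod 7 = 1 -> Tuesday (Mon=0 ... Sun=6)
Days before April (Jan-Mar): 90; April 1 index = (1 + 90) mod 7 = 0 -> Monday
Last day offset: 30 - 1 = 29 days
Weekday index = (0 + 29) mod 7 = 1

Tuesday, April 30


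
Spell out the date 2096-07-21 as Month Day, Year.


ISO 2096-07-21 parses as year=2096, month=07, day=21
Month 7 -> July

July 21, 2096


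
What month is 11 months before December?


December is month 12
12 - 11 = 1

January


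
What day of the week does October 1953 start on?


Target: October 1, 1953
Anchor: Jan 1, 1953. With p = 1953 - 1 = 1952: (p + p//4 - p//100 + p//400) mod 7 = (1952 + 488 - 19 + 4) mod 7 = 2425 mod 7 = 3 -> Thursday (Mon=0 ... Sun=6)
Days before October (Jan-Sep): 273 days
Weekday index = (3 + 273) mod 7 = 3

Thursday


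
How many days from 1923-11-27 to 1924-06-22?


From 1923-11-27 to 1924-06-22
1923-11-27: days before November = 31 + 28 + 31 + 30 + 31 + 30 + 31 + 31 + 30 + 31 = 304 (1923 is not a leap year); day of year = 304 + 27 = 331
1924-06-22: days before June = 31 + 29 + 31 + 30 + 31 = 152 (1924 is a leap year); day of year = 152 + 22 = 174
Rest of 1923: 365 - 331 = 34
Total = 34 + 174 = 208

208 days


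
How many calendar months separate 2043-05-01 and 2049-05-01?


From May 2043 to May 2049
6 years * 12 = 72 months = 72

72 months


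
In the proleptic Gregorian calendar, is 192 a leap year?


Gregorian leap year rule: divisible by 4, but not by 100, unless also by 400.
192 is divisible by 4 but not 100 -> leap year

Yes


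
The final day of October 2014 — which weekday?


October 2014 has 31 days
Anchor: Jan 1, 2014. With p = 2014 - 1 = 2013: (p + p//4 - p//100 + p//400) mod 7 = (2013 + 503 - 20 + 5) mod 7 = 2501 mod 7 = 2 -> Wednesday (Mon=0 ... Sun=6)
Days before October (Jan-Sep): 273; October 1 index = (2 + 273) mod 7 = 2 -> Wednesday
Last day offset: 31 - 1 = 30 days
Weekday index = (2 + 30) mod 7 = 4

Friday, October 31


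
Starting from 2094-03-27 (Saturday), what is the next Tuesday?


Current: Saturday
Target: Tuesday
Days ahead: 3

Next Tuesday: 2094-03-30


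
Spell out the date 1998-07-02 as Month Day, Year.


ISO 1998-07-02 parses as year=1998, month=07, day=02
Month 7 -> July

July 2, 1998


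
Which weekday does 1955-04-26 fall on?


Date: April 26, 1955
Anchor: Jan 1, 1955. With p = 1955 - 1 = 1954: (p + p//4 - p//100 + p//400) mod 7 = (1954 + 488 - 19 + 4) mod 7 = 2427 mod 7 = 5 -> Saturday (Mon=0 ... Sun=6)
Days before April (Jan-Mar): 90; offset = 90 + 26 - 1 = 115
Weekday index = (5 + 115) mod 7 = 1

Day of the week: Tuesday


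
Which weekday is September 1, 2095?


Target: September 1, 2095
Anchor: Jan 1, 2095. With p = 2095 - 1 = 2094: (p + p//4 - p//100 + p//400) mod 7 = (2094 + 523 - 20 + 5) mod 7 = 2602 mod 7 = 5 -> Saturday (Mon=0 ... Sun=6)
Days before September (Jan-Aug): 243 days
Weekday index = (5 + 243) mod 7 = 3

Thursday


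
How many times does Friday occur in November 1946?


November 1946 has 30 days
Anchor: Jan 1, 1946. With p = 1946 - 1 = 1945: (p + p//4 - p//100 + p//400) mod 7 = (1945 + 486 - 19 + 4) mod 7 = 2416 mod 7 = 1 -> Tuesday (Mon=0 ... Sun=6)
Days before November (Jan-Oct): 304; November 1 index = (1 + 304) mod 7 = 4 -> Friday
First Friday is November 1
Fridays: 1, 8, 15, 22, 29

5 Fridays


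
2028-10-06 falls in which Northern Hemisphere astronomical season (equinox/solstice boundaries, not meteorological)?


Date: October 6
Astronomical Autumn (approx.; exact equinox/solstice day varies by year): September 22 to December 20
October 6 falls within the Autumn window

Autumn


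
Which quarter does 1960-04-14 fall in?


Month: April (month 4)
Q1: Jan-Mar, Q2: Apr-Jun, Q3: Jul-Sep, Q4: Oct-Dec

Q2


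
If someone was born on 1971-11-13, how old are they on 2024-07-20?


Birth: 1971-11-13
Reference: 2024-07-20
Year difference: 2024 - 1971 = 53
Birthday not yet reached in 2024, subtract 1

52 years old


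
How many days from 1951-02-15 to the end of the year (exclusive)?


Day of year: 46 of 365
Remaining = 365 - 46

319 days


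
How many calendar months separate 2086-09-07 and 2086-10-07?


From September 2086 to October 2086
0 years * 12 = 0 months, plus 1 month = 1

1 month


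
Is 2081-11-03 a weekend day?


Anchor: Jan 1, 2081. With p = 2081 - 1 = 2080: (p + p//4 - p//100 + p//400) mod 7 = (2080 + 520 - 20 + 5) mod 7 = 2585 mod 7 = 2 -> Wednesday (Mon=0 ... Sun=6)
Day of year: 307; offset = 306
Weekday index = (2 + 306) mod 7 = 0 -> Monday
Weekend days: Saturday, Sunday

No


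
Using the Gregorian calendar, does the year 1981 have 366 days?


Gregorian leap year rule: divisible by 4, but not by 100, unless also by 400.
1981 is not divisible by 4 -> not a leap year

No


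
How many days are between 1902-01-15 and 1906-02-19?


From 1902-01-15 to 1906-02-19
1902-01-15: day of year = 15
1906-02-19: days before February = 31; day of year = 31 + 19 = 50
Rest of 1902: 365 - 15 = 350
Full years 1903 (365), 1904 (366), 1905 (365): 1096
Total = 350 + 1096 + 50 = 1496

1496 days


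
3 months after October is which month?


October is month 10
10 + 3 = 13; wrap: 13 - 12 = 1

January


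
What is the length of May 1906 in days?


May 1906

31 days


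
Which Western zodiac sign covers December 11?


Date: December 11
Conventional tropical zodiac dates: Sagittarius from November 22 onward; Capricorn starts December 22
December 11 falls within the Sagittarius range

Sagittarius


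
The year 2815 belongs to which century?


Century = (year - 1) // 100 + 1
= (2815 - 1) // 100 + 1
= 2814 // 100 + 1
= 28 + 1

29th century


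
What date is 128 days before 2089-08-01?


Start: 2089-08-01, subtract 128 days
Back 1 day from August 1 reaches July 31, 2089 -> 127 left
July 2089 has 31 days -> back to June 30, 2089 -> 96 left
June 2089 has 30 days -> back to May 31, 2089 -> 66 left
May 2089 has 31 days -> back to April 30, 2089 -> 35 left
April 2089 has 30 days -> back to March 31, 2089 -> 5 left
March 2089: 31 - 5 = 26 -> lands on March 26

Result: 2089-03-26


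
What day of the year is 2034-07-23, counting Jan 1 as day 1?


Date: July 23, 2034
Days in months 1 through 6: 181
Plus 23 days in July

Day of year: 204


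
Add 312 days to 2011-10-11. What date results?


Start: 2011-10-11, add 312 days
October 2011 has 31 days: 31 - 11 = 20 days to October 31 -> 292 left
November 2011 has 30 days -> 262 left
December 2011 has 31 days -> 231 left
January 2012 has 31 days -> 200 left
February 2012 has 29 days -> 171 left
March 2012 has 31 days -> 140 left
April 2012 has 30 days -> 110 left
May 2012 has 31 days -> 79 left
June 2012 has 30 days -> 49 left
July 2012 has 31 days -> 18 left
August 2012: 18 <= 31 -> lands on August 18

Result: 2012-08-18


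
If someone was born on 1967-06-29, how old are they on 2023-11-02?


Birth: 1967-06-29
Reference: 2023-11-02
Year difference: 2023 - 1967 = 56

56 years old


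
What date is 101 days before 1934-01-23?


Start: 1934-01-23, subtract 101 days
Back 23 days from January 23 reaches December 31, 1933 -> 78 left
December 1933 has 31 days -> back to November 30, 1933 -> 47 left
November 1933 has 30 days -> back to October 31, 1933 -> 17 left
October 1933: 31 - 17 = 14 -> lands on October 14

Result: 1933-10-14


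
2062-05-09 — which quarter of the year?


Month: May (month 5)
Q1: Jan-Mar, Q2: Apr-Jun, Q3: Jul-Sep, Q4: Oct-Dec

Q2


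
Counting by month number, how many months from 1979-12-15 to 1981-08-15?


From December 1979 to August 1981
2 years * 12 = 24 months, minus 4 months = 20

20 months


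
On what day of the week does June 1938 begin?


Target: June 1, 1938
Anchor: Jan 1, 1938. With p = 1938 - 1 = 1937: (p + p//4 - p//100 + p//400) mod 7 = (1937 + 484 - 19 + 4) mod 7 = 2406 mod 7 = 5 -> Saturday (Mon=0 ... Sun=6)
Days before June (Jan-May): 151 days
Weekday index = (5 + 151) mod 7 = 2

Wednesday


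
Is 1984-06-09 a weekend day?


Anchor: Jan 1, 1984. With p = 1984 - 1 = 1983: (p + p//4 - p//100 + p//400) mod 7 = (1983 + 495 - 19 + 4) mod 7 = 2463 mod 7 = 6 -> Sunday (Mon=0 ... Sun=6)
Day of year: 161; offset = 160
Weekday index = (6 + 160) mod 7 = 5 -> Saturday
Weekend days: Saturday, Sunday

Yes


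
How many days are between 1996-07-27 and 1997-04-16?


From 1996-07-27 to 1997-04-16
1996-07-27: days before July = 31 + 29 + 31 + 30 + 31 + 30 = 182 (1996 is a leap year); day of year = 182 + 27 = 209
1997-04-16: days before April = 31 + 28 + 31 = 90 (1997 is not a leap year); day of year = 90 + 16 = 106
Rest of 1996: 366 - 209 = 157
Total = 157 + 106 = 263

263 days


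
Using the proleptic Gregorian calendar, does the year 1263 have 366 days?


Gregorian leap year rule: divisible by 4, but not by 100, unless also by 400.
1263 is not divisible by 4 -> not a leap year

No


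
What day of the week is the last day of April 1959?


April 1959 has 30 days
Anchor: Jan 1, 1959. With p = 1959 - 1 = 1958: (p + p//4 - p//100 + p//400) mod 7 = (1958 + 489 - 19 + 4) mod 7 = 2432 mod 7 = 3 -> Thursday (Mon=0 ... Sun=6)
Days before April (Jan-Mar): 90; April 1 index = (3 + 90) mod 7 = 2 -> Wednesday
Last day offset: 30 - 1 = 29 days
Weekday index = (2 + 29) mod 7 = 3

Thursday, April 30


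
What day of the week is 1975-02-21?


Date: February 21, 1975
Anchor: Jan 1, 1975. With p = 1975 - 1 = 1974: (p + p//4 - p//100 + p//400) mod 7 = (1974 + 493 - 19 + 4) mod 7 = 2452 mod 7 = 2 -> Wednesday (Mon=0 ... Sun=6)
Days before February (Jan): 31; offset = 31 + 21 - 1 = 51
Weekday index = (2 + 51) mod 7 = 4

Day of the week: Friday


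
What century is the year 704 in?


Century = (year - 1) // 100 + 1
= (704 - 1) // 100 + 1
= 703 // 100 + 1
= 7 + 1

8th century


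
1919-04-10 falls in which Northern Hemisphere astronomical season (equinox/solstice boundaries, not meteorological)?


Date: April 10
Astronomical Spring (approx.; exact equinox/solstice day varies by year): March 20 to June 20
April 10 falls within the Spring window

Spring


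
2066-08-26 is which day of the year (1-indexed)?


Date: August 26, 2066
Days in months 1 through 7: 212
Plus 26 days in August

Day of year: 238


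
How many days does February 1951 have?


February 1951 (leap year: no)

28 days


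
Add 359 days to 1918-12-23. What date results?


Start: 1918-12-23, add 359 days
December 1918 has 31 days: 31 - 23 = 8 days to December 31 -> 351 left
January 1919 has 31 days -> 320 left
February 1919 has 28 days -> 292 left
March 1919 has 31 days -> 261 left
April 1919 has 30 days -> 231 left
May 1919 has 31 days -> 200 left
June 1919 has 30 days -> 170 left
July 1919 has 31 days -> 139 left
August 1919 has 31 days -> 108 left
September 1919 has 30 days -> 78 left
October 1919 has 31 days -> 47 left
November 1919 has 30 days -> 17 left
December 1919: 17 <= 31 -> lands on December 17

Result: 1919-12-17


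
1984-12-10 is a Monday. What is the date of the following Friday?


Current: Monday
Target: Friday
Days ahead: 4

Next Friday: 1984-12-14


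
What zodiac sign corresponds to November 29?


Date: November 29
Conventional tropical zodiac dates: Sagittarius from November 22 onward; Capricorn starts December 22
November 29 falls within the Sagittarius range

Sagittarius


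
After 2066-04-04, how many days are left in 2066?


Day of year: 94 of 365
Remaining = 365 - 94

271 days


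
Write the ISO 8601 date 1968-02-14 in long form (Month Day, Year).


ISO 1968-02-14 parses as year=1968, month=02, day=14
Month 2 -> February

February 14, 1968


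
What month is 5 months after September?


September is month 9
9 + 5 = 14; wrap: 14 - 12 = 2

February


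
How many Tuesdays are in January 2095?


January 2095 has 31 days
Anchor: Jan 1, 2095. With p = 2095 - 1 = 2094: (p + p//4 - p//100 + p//400) mod 7 = (2094 + 523 - 20 + 5) mod 7 = 2602 mod 7 = 5 -> Saturday (Mon=0 ... Sun=6)
January 1 is the anchor itself -> Saturday
First Tuesday is January 4
Tuesdays: 4, 11, 18, 25

4 Tuesdays


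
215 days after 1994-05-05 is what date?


Start: 1994-05-05, add 215 days
May 1994 has 31 days: 31 - 5 = 26 days to May 31 -> 189 left
June 1994 has 30 days -> 159 left
July 1994 has 31 days -> 128 left
August 1994 has 31 days -> 97 left
September 1994 has 30 days -> 67 left
October 1994 has 31 days -> 36 left
November 1994 has 30 days -> 6 left
December 1994: 6 <= 31 -> lands on December 6

Result: 1994-12-06


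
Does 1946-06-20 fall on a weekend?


Anchor: Jan 1, 1946. With p = 1946 - 1 = 1945: (p + p//4 - p//100 + p//400) mod 7 = (1945 + 486 - 19 + 4) mod 7 = 2416 mod 7 = 1 -> Tuesday (Mon=0 ... Sun=6)
Day of year: 171; offset = 170
Weekday index = (1 + 170) mod 7 = 3 -> Thursday
Weekend days: Saturday, Sunday

No


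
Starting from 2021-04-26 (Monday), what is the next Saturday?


Current: Monday
Target: Saturday
Days ahead: 5

Next Saturday: 2021-05-01


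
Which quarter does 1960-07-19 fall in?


Month: July (month 7)
Q1: Jan-Mar, Q2: Apr-Jun, Q3: Jul-Sep, Q4: Oct-Dec

Q3


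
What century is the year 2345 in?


Century = (year - 1) // 100 + 1
= (2345 - 1) // 100 + 1
= 2344 // 100 + 1
= 23 + 1

24th century


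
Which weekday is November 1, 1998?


Target: November 1, 1998
Anchor: Jan 1, 1998. With p = 1998 - 1 = 1997: (p + p//4 - p//100 + p//400) mod 7 = (1997 + 499 - 19 + 4) mod 7 = 2481 mod 7 = 3 -> Thursday (Mon=0 ... Sun=6)
Days before November (Jan-Oct): 304 days
Weekday index = (3 + 304) mod 7 = 6

Sunday


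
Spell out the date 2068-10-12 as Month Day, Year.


ISO 2068-10-12 parses as year=2068, month=10, day=12
Month 10 -> October

October 12, 2068


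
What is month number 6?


Month 6 of 12

June


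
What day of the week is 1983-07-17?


Date: July 17, 1983
Anchor: Jan 1, 1983. With p = 1983 - 1 = 1982: (p + p//4 - p//100 + p//400) mod 7 = (1982 + 495 - 19 + 4) mod 7 = 2462 mod 7 = 5 -> Saturday (Mon=0 ... Sun=6)
Days before July (Jan-Jun): 181; offset = 181 + 17 - 1 = 197
Weekday index = (5 + 197) mod 7 = 6

Day of the week: Sunday


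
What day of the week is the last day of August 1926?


August 1926 has 31 days
Anchor: Jan 1, 1926. With p = 1926 - 1 = 1925: (p + p//4 - p//100 + p//400) mod 7 = (1925 + 481 - 19 + 4) mod 7 = 2391 mod 7 = 4 -> Friday (Mon=0 ... Sun=6)
Days before August (Jan-Jul): 212; August 1 index = (4 + 212) mod 7 = 6 -> Sunday
Last day offset: 31 - 1 = 30 days
Weekday index = (6 + 30) mod 7 = 1

Tuesday, August 31


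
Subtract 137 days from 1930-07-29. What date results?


Start: 1930-07-29, subtract 137 days
Back 29 days from July 29 reaches June 30, 1930 -> 108 left
June 1930 has 30 days -> back to May 31, 1930 -> 78 left
May 1930 has 31 days -> back to April 30, 1930 -> 47 left
April 1930 has 30 days -> back to March 31, 1930 -> 17 left
March 1930: 31 - 17 = 14 -> lands on March 14

Result: 1930-03-14


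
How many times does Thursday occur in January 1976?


January 1976 has 31 days
Anchor: Jan 1, 1976. With p = 1976 - 1 = 1975: (p + p//4 - p//100 + p//400) mod 7 = (1975 + 493 - 19 + 4) mod 7 = 2453 mod 7 = 3 -> Thursday (Mon=0 ... Sun=6)
January 1 is the anchor itself -> Thursday
First Thursday is January 1
Thursdays: 1, 8, 15, 22, 29

5 Thursdays


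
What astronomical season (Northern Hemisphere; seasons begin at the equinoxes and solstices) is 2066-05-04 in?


Date: May 4
Astronomical Spring (approx.; exact equinox/solstice day varies by year): March 20 to June 20
May 4 falls within the Spring window

Spring


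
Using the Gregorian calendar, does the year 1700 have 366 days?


Gregorian leap year rule: divisible by 4, but not by 100, unless also by 400.
1700 is divisible by 100 but not 400 -> not a leap year

No


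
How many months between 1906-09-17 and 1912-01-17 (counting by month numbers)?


From September 1906 to January 1912
6 years * 12 = 72 months, minus 8 months = 64

64 months


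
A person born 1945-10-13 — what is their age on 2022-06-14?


Birth: 1945-10-13
Reference: 2022-06-14
Year difference: 2022 - 1945 = 77
Birthday not yet reached in 2022, subtract 1

76 years old


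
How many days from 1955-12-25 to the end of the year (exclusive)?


Day of year: 359 of 365
Remaining = 365 - 359

6 days


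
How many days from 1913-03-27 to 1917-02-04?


From 1913-03-27 to 1917-02-04
1913-03-27: days before March = 31 + 28 = 59 (1913 is not a leap year); day of year = 59 + 27 = 86
1917-02-04: days before February = 31; day of year = 31 + 4 = 35
Rest of 1913: 365 - 86 = 279
Full years 1914 (365), 1915 (365), 1916 (366): 1096
Total = 279 + 1096 + 35 = 1410

1410 days


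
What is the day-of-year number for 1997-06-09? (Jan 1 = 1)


Date: June 9, 1997
Days in months 1 through 5: 151
Plus 9 days in June

Day of year: 160


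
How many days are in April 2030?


April 2030

30 days


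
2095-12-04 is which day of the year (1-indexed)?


Date: December 4, 2095
Days in months 1 through 11: 334
Plus 4 days in December

Day of year: 338


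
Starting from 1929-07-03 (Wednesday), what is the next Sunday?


Current: Wednesday
Target: Sunday
Days ahead: 4

Next Sunday: 1929-07-07


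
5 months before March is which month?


March is month 3
3 - 5 = -2; wrap: -2 + 12 = 10

October


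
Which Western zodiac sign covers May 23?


Date: May 23
Conventional tropical zodiac dates: Gemini from May 21 onward; Cancer starts June 21
May 23 falls within the Gemini range

Gemini


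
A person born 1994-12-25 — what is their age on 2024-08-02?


Birth: 1994-12-25
Reference: 2024-08-02
Year difference: 2024 - 1994 = 30
Birthday not yet reached in 2024, subtract 1

29 years old


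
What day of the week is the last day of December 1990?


December 1990 has 31 days
Anchor: Jan 1, 1990. With p = 1990 - 1 = 1989: (p + p//4 - p//100 + p//400) mod 7 = (1989 + 497 - 19 + 4) mod 7 = 2471 mod 7 = 0 -> Monday (Mon=0 ... Sun=6)
Days before December (Jan-Nov): 334; December 1 index = (0 + 334) mod 7 = 5 -> Saturday
Last day offset: 31 - 1 = 30 days
Weekday index = (5 + 30) mod 7 = 0

Monday, December 31


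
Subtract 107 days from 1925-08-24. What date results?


Start: 1925-08-24, subtract 107 days
Back 24 days from August 24 reaches July 31, 1925 -> 83 left
July 1925 has 31 days -> back to June 30, 1925 -> 52 left
June 1925 has 30 days -> back to May 31, 1925 -> 22 left
May 1925: 31 - 22 = 9 -> lands on May 9

Result: 1925-05-09


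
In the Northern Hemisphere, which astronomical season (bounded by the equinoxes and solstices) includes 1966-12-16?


Date: December 16
Astronomical Autumn (approx.; exact equinox/solstice day varies by year): September 22 to December 20
December 16 falls within the Autumn window

Autumn


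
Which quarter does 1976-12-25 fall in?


Month: December (month 12)
Q1: Jan-Mar, Q2: Apr-Jun, Q3: Jul-Sep, Q4: Oct-Dec

Q4


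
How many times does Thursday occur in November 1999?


November 1999 has 30 days
Anchor: Jan 1, 1999. With p = 1999 - 1 = 1998: (p + p//4 - p//100 + p//400) mod 7 = (1998 + 499 - 19 + 4) mod 7 = 2482 mod 7 = 4 -> Friday (Mon=0 ... Sun=6)
Days before November (Jan-Oct): 304; November 1 index = (4 + 304) mod 7 = 0 -> Monday
First Thursday is November 4
Thursdays: 4, 11, 18, 25

4 Thursdays


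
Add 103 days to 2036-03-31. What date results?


Start: 2036-03-31, add 103 days
March 31 is the last day of March 2036 -> 103 left
April 2036 has 30 days -> 73 left
May 2036 has 31 days -> 42 left
June 2036 has 30 days -> 12 left
July 2036: 12 <= 31 -> lands on July 12

Result: 2036-07-12


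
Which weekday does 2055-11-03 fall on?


Date: November 3, 2055
Anchor: Jan 1, 2055. With p = 2055 - 1 = 2054: (p + p//4 - p//100 + p//400) mod 7 = (2054 + 513 - 20 + 5) mod 7 = 2552 mod 7 = 4 -> Friday (Mon=0 ... Sun=6)
Days before November (Jan-Oct): 304; offset = 304 + 3 - 1 = 306
Weekday index = (4 + 306) mod 7 = 2

Day of the week: Wednesday


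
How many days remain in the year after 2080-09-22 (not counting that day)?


Day of year: 266 of 366
Remaining = 366 - 266

100 days


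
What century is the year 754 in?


Century = (year - 1) // 100 + 1
= (754 - 1) // 100 + 1
= 753 // 100 + 1
= 7 + 1

8th century


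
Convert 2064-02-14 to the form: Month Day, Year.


ISO 2064-02-14 parses as year=2064, month=02, day=14
Month 2 -> February

February 14, 2064


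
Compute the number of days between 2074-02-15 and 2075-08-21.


From 2074-02-15 to 2075-08-21
2074-02-15: days before February = 31; day of year = 31 + 15 = 46
2075-08-21: days before August = 31 + 28 + 31 + 30 + 31 + 30 + 31 = 212 (2075 is not a leap year); day of year = 212 + 21 = 233
Rest of 2074: 365 - 46 = 319
Total = 319 + 233 = 552

552 days
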